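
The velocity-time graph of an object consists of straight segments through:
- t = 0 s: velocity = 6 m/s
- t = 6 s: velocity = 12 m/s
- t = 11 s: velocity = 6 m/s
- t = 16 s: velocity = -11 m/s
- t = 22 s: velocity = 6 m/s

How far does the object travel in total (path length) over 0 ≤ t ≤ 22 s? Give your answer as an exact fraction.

Distance (not displacement) is the total path length: add the absolute areas under v-t.
0–6 s: |½(6 + 12)(6)| = 54 m
6–11 s: |½(12 + 6)(5)| = 45 m
11–16 s: v = 0 at t = 217/17 s; triangle areas 90/17 + 605/34 = 785/34 m
16–22 s: v = 0 at t = 338/17 s; triangle areas 363/17 + 108/17 = 471/17 m
Total distance = 5093/34 m

5093/34 m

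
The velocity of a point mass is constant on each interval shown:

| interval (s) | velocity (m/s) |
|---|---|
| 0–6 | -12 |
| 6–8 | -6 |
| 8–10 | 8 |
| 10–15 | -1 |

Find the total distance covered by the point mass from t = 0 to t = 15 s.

Total distance travelled is ∫|v| dt — sum the magnitudes of each area piece.
0–6 s: |-12| × 6 = 72 m
6–8 s: |-6| × 2 = 12 m
8–10 s: |8| × 2 = 16 m
10–15 s: |-1| × 5 = 5 m
Total distance = 105 m

105 m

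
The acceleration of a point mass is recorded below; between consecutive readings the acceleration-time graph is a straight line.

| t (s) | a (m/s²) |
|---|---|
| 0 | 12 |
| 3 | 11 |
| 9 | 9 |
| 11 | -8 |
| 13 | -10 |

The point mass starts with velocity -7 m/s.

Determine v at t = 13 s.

Δv equals the area under the a-t graph; then v = v₀ + Δv.
0–3 s: ½(12 + 11)(3) = 34.5 m/s
3–9 s: ½(11 + 9)(6) = 60 m/s
9–11 s: ½(9 + -8)(2) = 1 m/s
11–13 s: ½(-8 + -10)(2) = -18 m/s
Δv = 77.5 m/s, so v(13) = -7 + (77.5) = 70.5 m/s.

70.5 m/s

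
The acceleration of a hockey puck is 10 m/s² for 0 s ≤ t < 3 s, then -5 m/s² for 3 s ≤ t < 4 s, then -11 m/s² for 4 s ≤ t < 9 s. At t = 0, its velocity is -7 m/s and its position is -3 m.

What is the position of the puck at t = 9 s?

-6 m

On each constant-a segment, Δv = aΔt and Δx = v₀Δt + ½aΔt²; chain segment to segment.
0–3 s: v starts -7 m/s; Δx = -7·3 + ½·10·3² = 24 m; v ends 23 m/s.
3–4 s: v starts 23 m/s; Δx = 23·1 + ½·-5·1² = 20.5 m; v ends 18 m/s.
4–9 s: v starts 18 m/s; Δx = 18·5 + ½·-11·5² = -47.5 m; v ends -37 m/s.
x(9) = -3 + Σ Δx = -6 m.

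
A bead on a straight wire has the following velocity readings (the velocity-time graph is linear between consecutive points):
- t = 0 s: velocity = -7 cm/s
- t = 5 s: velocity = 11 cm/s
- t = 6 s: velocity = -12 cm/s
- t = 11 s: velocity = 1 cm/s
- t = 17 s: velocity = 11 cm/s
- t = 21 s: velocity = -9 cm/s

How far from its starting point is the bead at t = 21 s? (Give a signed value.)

Net displacement equals the area under the velocity-time graph (areas below the axis count negative).
0–5 s: ½(-7 + 11)(5) = 10 cm
5–6 s: ½(11 + -12)(1) = -0.5 cm
6–11 s: ½(-12 + 1)(5) = -27.5 cm
11–17 s: ½(1 + 11)(6) = 36 cm
17–21 s: ½(11 + -9)(4) = 4 cm
Net displacement = 22 cm

22 cm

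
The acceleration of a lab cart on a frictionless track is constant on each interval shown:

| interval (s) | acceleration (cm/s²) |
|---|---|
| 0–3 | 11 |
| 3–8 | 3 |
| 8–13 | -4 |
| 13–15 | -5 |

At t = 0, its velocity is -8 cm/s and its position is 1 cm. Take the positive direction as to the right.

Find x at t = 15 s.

369 cm

On each constant-a segment, Δv = aΔt and Δx = v₀Δt + ½aΔt²; chain segment to segment.
0–3 s: v starts -8 cm/s; Δx = -8·3 + ½·11·3² = 25.5 cm; v ends 25 cm/s.
3–8 s: v starts 25 cm/s; Δx = 25·5 + ½·3·5² = 162.5 cm; v ends 40 cm/s.
8–13 s: v starts 40 cm/s; Δx = 40·5 + ½·-4·5² = 150 cm; v ends 20 cm/s.
13–15 s: v starts 20 cm/s; Δx = 20·2 + ½·-5·2² = 30 cm; v ends 10 cm/s.
x(15) = 1 + Σ Δx = 369 cm.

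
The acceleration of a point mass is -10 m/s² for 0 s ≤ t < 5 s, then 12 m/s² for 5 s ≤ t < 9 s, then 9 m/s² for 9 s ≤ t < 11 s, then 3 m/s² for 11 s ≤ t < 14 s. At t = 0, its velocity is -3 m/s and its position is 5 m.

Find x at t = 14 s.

On each constant-a segment, Δv = aΔt and Δx = v₀Δt + ½aΔt²; chain segment to segment.
0–5 s: v starts -3 m/s; Δx = -3·5 + ½·-10·5² = -140 m; v ends -53 m/s.
5–9 s: v starts -53 m/s; Δx = -53·4 + ½·12·4² = -116 m; v ends -5 m/s.
9–11 s: v starts -5 m/s; Δx = -5·2 + ½·9·2² = 8 m; v ends 13 m/s.
11–14 s: v starts 13 m/s; Δx = 13·3 + ½·3·3² = 52.5 m; v ends 22 m/s.
x(14) = 5 + Σ Δx = -190.5 m.

-190.5 m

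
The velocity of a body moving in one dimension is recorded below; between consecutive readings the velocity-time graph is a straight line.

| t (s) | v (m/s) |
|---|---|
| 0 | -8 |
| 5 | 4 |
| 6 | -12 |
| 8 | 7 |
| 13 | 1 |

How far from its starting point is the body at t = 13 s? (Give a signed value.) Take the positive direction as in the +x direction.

1 m

Net displacement equals the area under the velocity-time graph (areas below the axis count negative).
0–5 s: ½(-8 + 4)(5) = -10 m
5–6 s: ½(4 + -12)(1) = -4 m
6–8 s: ½(-12 + 7)(2) = -5 m
8–13 s: ½(7 + 1)(5) = 20 m
Net displacement = 1 m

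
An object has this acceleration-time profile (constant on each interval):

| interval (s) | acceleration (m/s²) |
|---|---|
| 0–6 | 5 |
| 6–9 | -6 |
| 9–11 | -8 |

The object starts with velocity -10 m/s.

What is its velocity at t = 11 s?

-14 m/s

Δv equals the area under the a-t graph; then v = v₀ + Δv.
0–6 s: 5 × 6 = 30 m/s
6–9 s: -6 × 3 = -18 m/s
9–11 s: -8 × 2 = -16 m/s
Δv = -4 m/s, so v(11) = -10 + (-4) = -14 m/s.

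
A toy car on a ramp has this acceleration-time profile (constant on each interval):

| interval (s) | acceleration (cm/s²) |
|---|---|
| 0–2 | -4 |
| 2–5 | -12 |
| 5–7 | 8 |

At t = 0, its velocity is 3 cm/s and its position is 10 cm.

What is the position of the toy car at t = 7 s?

-127 cm

On each constant-a segment, Δv = aΔt and Δx = v₀Δt + ½aΔt²; chain segment to segment.
0–2 s: v starts 3 cm/s; Δx = 3·2 + ½·-4·2² = -2 cm; v ends -5 cm/s.
2–5 s: v starts -5 cm/s; Δx = -5·3 + ½·-12·3² = -69 cm; v ends -41 cm/s.
5–7 s: v starts -41 cm/s; Δx = -41·2 + ½·8·2² = -66 cm; v ends -25 cm/s.
x(7) = 10 + Σ Δx = -127 cm.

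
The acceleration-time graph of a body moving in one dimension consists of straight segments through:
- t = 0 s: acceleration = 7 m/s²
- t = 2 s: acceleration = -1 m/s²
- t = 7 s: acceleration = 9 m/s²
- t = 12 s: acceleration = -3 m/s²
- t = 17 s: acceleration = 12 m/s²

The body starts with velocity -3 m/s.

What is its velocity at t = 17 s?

Δv equals the area under the a-t graph; then v = v₀ + Δv.
0–2 s: ½(7 + -1)(2) = 6 m/s
2–7 s: ½(-1 + 9)(5) = 20 m/s
7–12 s: ½(9 + -3)(5) = 15 m/s
12–17 s: ½(-3 + 12)(5) = 22.5 m/s
Δv = 63.5 m/s, so v(17) = -3 + (63.5) = 60.5 m/s.

60.5 m/s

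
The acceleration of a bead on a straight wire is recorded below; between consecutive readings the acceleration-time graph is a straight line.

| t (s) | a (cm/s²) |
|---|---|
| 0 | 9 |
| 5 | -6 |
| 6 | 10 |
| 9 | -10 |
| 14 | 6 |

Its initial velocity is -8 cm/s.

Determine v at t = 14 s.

-8.5 cm/s

Δv equals the area under the a-t graph; then v = v₀ + Δv.
0–5 s: ½(9 + -6)(5) = 7.5 cm/s
5–6 s: ½(-6 + 10)(1) = 2 cm/s
6–9 s: ½(10 + -10)(3) = 0 cm/s
9–14 s: ½(-10 + 6)(5) = -10 cm/s
Δv = -0.5 cm/s, so v(14) = -8 + (-0.5) = -8.5 cm/s.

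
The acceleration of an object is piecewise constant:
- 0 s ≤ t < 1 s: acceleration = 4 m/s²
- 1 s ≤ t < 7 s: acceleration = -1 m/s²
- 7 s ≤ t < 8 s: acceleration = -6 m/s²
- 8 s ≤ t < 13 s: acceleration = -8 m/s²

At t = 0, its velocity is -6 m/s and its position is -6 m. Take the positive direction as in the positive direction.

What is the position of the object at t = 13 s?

On each constant-a segment, Δv = aΔt and Δx = v₀Δt + ½aΔt²; chain segment to segment.
0–1 s: v starts -6 m/s; Δx = -6·1 + ½·4·1² = -4 m; v ends -2 m/s.
1–7 s: v starts -2 m/s; Δx = -2·6 + ½·-1·6² = -30 m; v ends -8 m/s.
7–8 s: v starts -8 m/s; Δx = -8·1 + ½·-6·1² = -11 m; v ends -14 m/s.
8–13 s: v starts -14 m/s; Δx = -14·5 + ½·-8·5² = -170 m; v ends -54 m/s.
x(13) = -6 + Σ Δx = -221 m.

-221 m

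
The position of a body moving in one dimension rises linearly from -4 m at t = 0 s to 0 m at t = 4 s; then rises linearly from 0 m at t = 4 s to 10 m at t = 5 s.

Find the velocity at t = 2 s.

Velocity is the slope of the x-t graph on 0–4 s: (0 − -4)/(4 − 0) = 1 m/s.

1 m/s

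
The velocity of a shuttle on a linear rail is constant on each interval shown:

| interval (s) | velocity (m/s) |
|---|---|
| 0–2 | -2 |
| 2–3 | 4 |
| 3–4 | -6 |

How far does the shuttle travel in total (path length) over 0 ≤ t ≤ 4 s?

Distance (not displacement) is the total path length: add the absolute areas under v-t.
0–2 s: |-2| × 2 = 4 m
2–3 s: |4| × 1 = 4 m
3–4 s: |-6| × 1 = 6 m
Total distance = 14 m

14 m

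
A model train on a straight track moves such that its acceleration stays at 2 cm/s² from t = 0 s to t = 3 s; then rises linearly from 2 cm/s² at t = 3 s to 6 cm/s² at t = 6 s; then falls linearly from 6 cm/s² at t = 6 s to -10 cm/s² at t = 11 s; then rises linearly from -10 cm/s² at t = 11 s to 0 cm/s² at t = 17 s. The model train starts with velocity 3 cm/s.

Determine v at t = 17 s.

-19 cm/s

Δv equals the area under the a-t graph; then v = v₀ + Δv.
0–3 s: 2 × 3 = 6 cm/s
3–6 s: ½(2 + 6)(3) = 12 cm/s
6–11 s: ½(6 + -10)(5) = -10 cm/s
11–17 s: ½(-10 + 0)(6) = -30 cm/s
Δv = -22 cm/s, so v(17) = 3 + (-22) = -19 cm/s.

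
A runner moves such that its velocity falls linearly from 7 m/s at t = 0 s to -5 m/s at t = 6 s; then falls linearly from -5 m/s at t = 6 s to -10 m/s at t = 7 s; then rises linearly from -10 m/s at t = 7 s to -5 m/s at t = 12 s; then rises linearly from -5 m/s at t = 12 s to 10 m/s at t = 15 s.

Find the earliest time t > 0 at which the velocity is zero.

t = 3.5 s

v changes sign on 0–6 s (from 7 to -5); the graph is linear there, so v = 0 at t = 0 + (-7)·(6 − 0)/(-5 − 7) = 3.5 s.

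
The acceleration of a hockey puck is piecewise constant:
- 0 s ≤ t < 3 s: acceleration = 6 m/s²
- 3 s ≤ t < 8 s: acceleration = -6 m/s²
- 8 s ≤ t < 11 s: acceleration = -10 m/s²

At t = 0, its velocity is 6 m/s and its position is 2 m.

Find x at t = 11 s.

On each constant-a segment, Δv = aΔt and Δx = v₀Δt + ½aΔt²; chain segment to segment.
0–3 s: v starts 6 m/s; Δx = 6·3 + ½·6·3² = 45 m; v ends 24 m/s.
3–8 s: v starts 24 m/s; Δx = 24·5 + ½·-6·5² = 45 m; v ends -6 m/s.
8–11 s: v starts -6 m/s; Δx = -6·3 + ½·-10·3² = -63 m; v ends -36 m/s.
x(11) = 2 + Σ Δx = 29 m.

29 m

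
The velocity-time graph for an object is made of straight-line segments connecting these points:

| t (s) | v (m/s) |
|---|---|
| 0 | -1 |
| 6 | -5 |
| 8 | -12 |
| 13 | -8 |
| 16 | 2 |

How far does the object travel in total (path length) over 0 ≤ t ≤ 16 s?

95.2 m

Total distance travelled is ∫|v| dt — sum the magnitudes of each area piece.
0–6 s: |½(-1 + -5)(6)| = 18 m
6–8 s: |½(-5 + -12)(2)| = 17 m
8–13 s: |½(-12 + -8)(5)| = 50 m
13–16 s: v = 0 at t = 15.4 s; triangle areas 9.6 + 0.6 = 10.2 m
Total distance = 95.2 m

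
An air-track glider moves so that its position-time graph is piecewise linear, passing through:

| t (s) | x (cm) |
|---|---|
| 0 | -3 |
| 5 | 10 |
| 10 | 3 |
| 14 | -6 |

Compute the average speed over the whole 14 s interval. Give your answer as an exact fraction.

29/14 cm/s

Average speed = (total path length)/(elapsed time); on a piecewise-linear x-t graph the path length is Σ|Δx|.
0–5 s: |Δx| = |10 − -3| = 13 cm
5–10 s: |Δx| = |3 − 10| = 7 cm
10–14 s: |Δx| = |-6 − 3| = 9 cm
Total path = 29 cm; average speed = 29/14 = 29/14 cm/s.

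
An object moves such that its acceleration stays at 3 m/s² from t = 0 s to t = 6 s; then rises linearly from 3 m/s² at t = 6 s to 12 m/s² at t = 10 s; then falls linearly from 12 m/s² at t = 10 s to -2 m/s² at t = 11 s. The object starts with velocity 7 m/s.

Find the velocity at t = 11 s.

60 m/s

Δv equals the area under the a-t graph; then v = v₀ + Δv.
0–6 s: 3 × 6 = 18 m/s
6–10 s: ½(3 + 12)(4) = 30 m/s
10–11 s: ½(12 + -2)(1) = 5 m/s
Δv = 53 m/s, so v(11) = 7 + (53) = 60 m/s.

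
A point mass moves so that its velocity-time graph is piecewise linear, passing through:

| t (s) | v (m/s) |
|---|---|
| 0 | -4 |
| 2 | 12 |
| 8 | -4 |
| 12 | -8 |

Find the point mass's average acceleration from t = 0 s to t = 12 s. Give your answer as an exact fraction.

-1/3 m/s²

Average acceleration = Δv/Δt = (-8 − -4)/(12 − 0) = -1/3 m/s².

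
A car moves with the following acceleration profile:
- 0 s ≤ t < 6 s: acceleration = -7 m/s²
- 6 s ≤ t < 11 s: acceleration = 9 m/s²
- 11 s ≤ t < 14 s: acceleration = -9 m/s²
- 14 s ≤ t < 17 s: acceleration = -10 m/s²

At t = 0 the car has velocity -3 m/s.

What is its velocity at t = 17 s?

-57 m/s

Δv equals the area under the a-t graph; then v = v₀ + Δv.
0–6 s: -7 × 6 = -42 m/s
6–11 s: 9 × 5 = 45 m/s
11–14 s: -9 × 3 = -27 m/s
14–17 s: -10 × 3 = -30 m/s
Δv = -54 m/s, so v(17) = -3 + (-54) = -57 m/s.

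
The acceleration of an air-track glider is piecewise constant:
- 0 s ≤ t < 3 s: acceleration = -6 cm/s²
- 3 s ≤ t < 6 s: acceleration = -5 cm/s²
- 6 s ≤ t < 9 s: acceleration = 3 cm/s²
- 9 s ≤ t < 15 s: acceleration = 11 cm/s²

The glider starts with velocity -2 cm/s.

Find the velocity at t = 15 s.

40 cm/s

Δv equals the area under the a-t graph; then v = v₀ + Δv.
0–3 s: -6 × 3 = -18 cm/s
3–6 s: -5 × 3 = -15 cm/s
6–9 s: 3 × 3 = 9 cm/s
9–15 s: 11 × 6 = 66 cm/s
Δv = 42 cm/s, so v(15) = -2 + (42) = 40 cm/s.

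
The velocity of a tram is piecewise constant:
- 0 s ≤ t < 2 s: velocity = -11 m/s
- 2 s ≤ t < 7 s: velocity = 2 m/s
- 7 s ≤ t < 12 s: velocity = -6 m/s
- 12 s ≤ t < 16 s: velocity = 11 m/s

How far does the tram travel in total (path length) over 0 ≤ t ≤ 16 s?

106 m

Distance (not displacement) is the total path length: add the absolute areas under v-t.
0–2 s: |-11| × 2 = 22 m
2–7 s: |2| × 5 = 10 m
7–12 s: |-6| × 5 = 30 m
12–16 s: |11| × 4 = 44 m
Total distance = 106 m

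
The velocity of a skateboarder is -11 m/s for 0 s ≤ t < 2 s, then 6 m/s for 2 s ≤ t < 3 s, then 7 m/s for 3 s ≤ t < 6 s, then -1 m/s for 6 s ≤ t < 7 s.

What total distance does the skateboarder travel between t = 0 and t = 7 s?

50 m

Distance (not displacement) is the total path length: add the absolute areas under v-t.
0–2 s: |-11| × 2 = 22 m
2–3 s: |6| × 1 = 6 m
3–6 s: |7| × 3 = 21 m
6–7 s: |-1| × 1 = 1 m
Total distance = 50 m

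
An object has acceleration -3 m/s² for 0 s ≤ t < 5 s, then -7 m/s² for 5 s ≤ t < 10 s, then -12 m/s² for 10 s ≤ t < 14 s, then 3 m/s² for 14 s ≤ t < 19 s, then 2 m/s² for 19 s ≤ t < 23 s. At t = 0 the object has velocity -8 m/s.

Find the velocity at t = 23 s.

Δv equals the area under the a-t graph; then v = v₀ + Δv.
0–5 s: -3 × 5 = -15 m/s
5–10 s: -7 × 5 = -35 m/s
10–14 s: -12 × 4 = -48 m/s
14–19 s: 3 × 5 = 15 m/s
19–23 s: 2 × 4 = 8 m/s
Δv = -75 m/s, so v(23) = -8 + (-75) = -83 m/s.

-83 m/s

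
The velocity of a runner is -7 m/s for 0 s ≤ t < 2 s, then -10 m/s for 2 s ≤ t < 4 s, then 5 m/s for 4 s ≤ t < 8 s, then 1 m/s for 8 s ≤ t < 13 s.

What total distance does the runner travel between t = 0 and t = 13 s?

Total distance travelled is ∫|v| dt — sum the magnitudes of each area piece.
0–2 s: |-7| × 2 = 14 m
2–4 s: |-10| × 2 = 20 m
4–8 s: |5| × 4 = 20 m
8–13 s: |1| × 5 = 5 m
Total distance = 59 m

59 m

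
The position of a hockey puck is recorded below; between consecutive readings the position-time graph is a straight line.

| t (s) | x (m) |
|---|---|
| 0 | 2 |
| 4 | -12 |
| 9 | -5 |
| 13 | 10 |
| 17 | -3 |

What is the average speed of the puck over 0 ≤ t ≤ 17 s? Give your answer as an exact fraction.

49/17 m/s

Average speed = (total path length)/(elapsed time); on a piecewise-linear x-t graph the path length is Σ|Δx|.
0–4 s: |Δx| = |-12 − 2| = 14 m
4–9 s: |Δx| = |-5 − -12| = 7 m
9–13 s: |Δx| = |10 − -5| = 15 m
13–17 s: |Δx| = |-3 − 10| = 13 m
Total path = 49 m; average speed = 49/17 = 49/17 m/s.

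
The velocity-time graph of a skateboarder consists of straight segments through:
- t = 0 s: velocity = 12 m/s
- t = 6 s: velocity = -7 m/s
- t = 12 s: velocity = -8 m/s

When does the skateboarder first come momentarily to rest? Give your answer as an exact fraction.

v changes sign on 0–6 s (from 12 to -7); the graph is linear there, so v = 0 at t = 0 + (-12)·(6 − 0)/(-7 − 12) = 72/19 s.

t = 72/19 s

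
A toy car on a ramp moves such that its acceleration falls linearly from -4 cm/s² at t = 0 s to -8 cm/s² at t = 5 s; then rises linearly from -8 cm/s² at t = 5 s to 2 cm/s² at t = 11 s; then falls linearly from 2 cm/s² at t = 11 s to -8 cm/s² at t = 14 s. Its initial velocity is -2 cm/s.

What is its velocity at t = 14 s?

Δv equals the area under the a-t graph; then v = v₀ + Δv.
0–5 s: ½(-4 + -8)(5) = -30 cm/s
5–11 s: ½(-8 + 2)(6) = -18 cm/s
11–14 s: ½(2 + -8)(3) = -9 cm/s
Δv = -57 cm/s, so v(14) = -2 + (-57) = -59 cm/s.

-59 cm/s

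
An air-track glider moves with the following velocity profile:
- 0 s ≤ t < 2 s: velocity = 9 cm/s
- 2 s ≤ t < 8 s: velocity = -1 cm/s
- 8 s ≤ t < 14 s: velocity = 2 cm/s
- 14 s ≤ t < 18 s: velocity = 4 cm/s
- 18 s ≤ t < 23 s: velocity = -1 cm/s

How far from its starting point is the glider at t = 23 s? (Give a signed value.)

35 cm

Displacement is the signed area under the v-t curve.
0–2 s: 9 × 2 = 18 cm
2–8 s: -1 × 6 = -6 cm
8–14 s: 2 × 6 = 12 cm
14–18 s: 4 × 4 = 16 cm
18–23 s: -1 × 5 = -5 cm
Net displacement = 35 cm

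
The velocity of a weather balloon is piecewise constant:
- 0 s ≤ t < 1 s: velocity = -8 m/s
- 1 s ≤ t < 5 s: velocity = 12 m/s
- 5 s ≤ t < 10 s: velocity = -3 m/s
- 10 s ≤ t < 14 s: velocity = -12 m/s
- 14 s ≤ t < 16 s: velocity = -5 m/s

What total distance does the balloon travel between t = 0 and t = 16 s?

129 m

Total distance travelled is ∫|v| dt — sum the magnitudes of each area piece.
0–1 s: |-8| × 1 = 8 m
1–5 s: |12| × 4 = 48 m
5–10 s: |-3| × 5 = 15 m
10–14 s: |-12| × 4 = 48 m
14–16 s: |-5| × 2 = 10 m
Total distance = 129 m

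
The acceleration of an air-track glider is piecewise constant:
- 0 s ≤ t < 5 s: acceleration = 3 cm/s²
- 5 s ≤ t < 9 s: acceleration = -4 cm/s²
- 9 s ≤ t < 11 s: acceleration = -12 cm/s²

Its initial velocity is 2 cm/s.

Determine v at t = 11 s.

Δv equals the area under the a-t graph; then v = v₀ + Δv.
0–5 s: 3 × 5 = 15 cm/s
5–9 s: -4 × 4 = -16 cm/s
9–11 s: -12 × 2 = -24 cm/s
Δv = -25 cm/s, so v(11) = 2 + (-25) = -23 cm/s.

-23 cm/s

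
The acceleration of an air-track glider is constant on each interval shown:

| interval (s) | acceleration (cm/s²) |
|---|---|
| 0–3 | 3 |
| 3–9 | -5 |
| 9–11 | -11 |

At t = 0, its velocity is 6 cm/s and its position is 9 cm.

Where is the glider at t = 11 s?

On each constant-a segment, Δv = aΔt and Δx = v₀Δt + ½aΔt²; chain segment to segment.
0–3 s: v starts 6 cm/s; Δx = 6·3 + ½·3·3² = 31.5 cm; v ends 15 cm/s.
3–9 s: v starts 15 cm/s; Δx = 15·6 + ½·-5·6² = 0 cm; v ends -15 cm/s.
9–11 s: v starts -15 cm/s; Δx = -15·2 + ½·-11·2² = -52 cm; v ends -37 cm/s.
x(11) = 9 + Σ Δx = -11.5 cm.

-11.5 cm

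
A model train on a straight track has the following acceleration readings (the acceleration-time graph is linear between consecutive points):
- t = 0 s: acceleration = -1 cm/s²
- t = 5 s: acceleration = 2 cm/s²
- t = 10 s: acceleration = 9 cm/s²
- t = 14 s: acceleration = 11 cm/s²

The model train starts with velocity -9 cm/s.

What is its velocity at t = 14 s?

61 cm/s

Δv equals the area under the a-t graph; then v = v₀ + Δv.
0–5 s: ½(-1 + 2)(5) = 2.5 cm/s
5–10 s: ½(2 + 9)(5) = 27.5 cm/s
10–14 s: ½(9 + 11)(4) = 40 cm/s
Δv = 70 cm/s, so v(14) = -9 + (70) = 61 cm/s.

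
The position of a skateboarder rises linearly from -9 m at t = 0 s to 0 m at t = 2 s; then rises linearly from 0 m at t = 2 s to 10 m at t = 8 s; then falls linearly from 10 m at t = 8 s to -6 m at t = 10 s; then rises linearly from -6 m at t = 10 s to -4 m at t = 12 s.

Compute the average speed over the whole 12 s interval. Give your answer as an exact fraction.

37/12 m/s

Average speed = (total path length)/(elapsed time); on a piecewise-linear x-t graph the path length is Σ|Δx|.
0–2 s: |Δx| = |0 − -9| = 9 m
2–8 s: |Δx| = |10 − 0| = 10 m
8–10 s: |Δx| = |-6 − 10| = 16 m
10–12 s: |Δx| = |-4 − -6| = 2 m
Total path = 37 m; average speed = 37/12 = 37/12 m/s.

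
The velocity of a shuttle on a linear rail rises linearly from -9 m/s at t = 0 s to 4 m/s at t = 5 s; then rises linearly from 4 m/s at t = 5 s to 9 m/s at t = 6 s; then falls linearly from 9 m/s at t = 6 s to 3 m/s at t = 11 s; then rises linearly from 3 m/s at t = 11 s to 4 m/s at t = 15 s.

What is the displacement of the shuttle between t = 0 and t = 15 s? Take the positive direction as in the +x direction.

38 m

Displacement is the signed area under the v-t curve.
0–5 s: ½(-9 + 4)(5) = -12.5 m
5–6 s: ½(4 + 9)(1) = 6.5 m
6–11 s: ½(9 + 3)(5) = 30 m
11–15 s: ½(3 + 4)(4) = 14 m
Net displacement = 38 m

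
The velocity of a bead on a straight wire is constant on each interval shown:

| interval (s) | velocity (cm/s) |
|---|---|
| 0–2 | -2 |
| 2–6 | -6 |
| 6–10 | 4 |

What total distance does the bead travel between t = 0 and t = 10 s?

44 cm

Distance (not displacement) is the total path length: add the absolute areas under v-t.
0–2 s: |-2| × 2 = 4 cm
2–6 s: |-6| × 4 = 24 cm
6–10 s: |4| × 4 = 16 cm
Total distance = 44 cm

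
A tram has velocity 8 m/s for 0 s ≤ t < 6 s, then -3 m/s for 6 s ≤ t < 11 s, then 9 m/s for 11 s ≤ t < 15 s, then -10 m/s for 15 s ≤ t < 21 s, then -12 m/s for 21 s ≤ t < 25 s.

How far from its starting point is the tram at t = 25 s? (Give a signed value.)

-39 m

Displacement is the signed area under the v-t curve.
0–6 s: 8 × 6 = 48 m
6–11 s: -3 × 5 = -15 m
11–15 s: 9 × 4 = 36 m
15–21 s: -10 × 6 = -60 m
21–25 s: -12 × 4 = -48 m
Net displacement = -39 m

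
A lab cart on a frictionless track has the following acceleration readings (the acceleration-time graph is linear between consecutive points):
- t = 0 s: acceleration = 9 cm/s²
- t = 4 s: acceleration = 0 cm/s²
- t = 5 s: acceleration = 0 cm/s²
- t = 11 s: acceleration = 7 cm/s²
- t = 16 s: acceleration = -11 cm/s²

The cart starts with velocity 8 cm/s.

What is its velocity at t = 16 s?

37 cm/s

Δv equals the area under the a-t graph; then v = v₀ + Δv.
0–4 s: ½(9 + 0)(4) = 18 cm/s
4–5 s: 0 × 1 = 0 cm/s
5–11 s: ½(0 + 7)(6) = 21 cm/s
11–16 s: ½(7 + -11)(5) = -10 cm/s
Δv = 29 cm/s, so v(16) = 8 + (29) = 37 cm/s.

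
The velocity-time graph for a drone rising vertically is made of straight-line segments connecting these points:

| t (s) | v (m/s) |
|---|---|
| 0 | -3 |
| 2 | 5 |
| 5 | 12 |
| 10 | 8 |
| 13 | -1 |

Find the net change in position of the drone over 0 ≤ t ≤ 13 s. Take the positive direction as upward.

88 m

Displacement is the signed area under the v-t curve.
0–2 s: ½(-3 + 5)(2) = 2 m
2–5 s: ½(5 + 12)(3) = 25.5 m
5–10 s: ½(12 + 8)(5) = 50 m
10–13 s: ½(8 + -1)(3) = 10.5 m
Net displacement = 88 m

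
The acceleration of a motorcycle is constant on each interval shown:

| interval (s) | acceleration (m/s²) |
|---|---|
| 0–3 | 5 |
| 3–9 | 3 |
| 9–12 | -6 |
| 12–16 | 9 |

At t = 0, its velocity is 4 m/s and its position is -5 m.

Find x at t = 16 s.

On each constant-a segment, Δv = aΔt and Δx = v₀Δt + ½aΔt²; chain segment to segment.
0–3 s: v starts 4 m/s; Δx = 4·3 + ½·5·3² = 34.5 m; v ends 19 m/s.
3–9 s: v starts 19 m/s; Δx = 19·6 + ½·3·6² = 168 m; v ends 37 m/s.
9–12 s: v starts 37 m/s; Δx = 37·3 + ½·-6·3² = 84 m; v ends 19 m/s.
12–16 s: v starts 19 m/s; Δx = 19·4 + ½·9·4² = 148 m; v ends 55 m/s.
x(16) = -5 + Σ Δx = 429.5 m.

429.5 m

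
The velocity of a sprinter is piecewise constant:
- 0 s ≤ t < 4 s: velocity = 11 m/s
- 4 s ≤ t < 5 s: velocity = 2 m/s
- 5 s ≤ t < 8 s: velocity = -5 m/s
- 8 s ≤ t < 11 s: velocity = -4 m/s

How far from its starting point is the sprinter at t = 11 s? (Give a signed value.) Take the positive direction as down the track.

19 m

Net displacement equals the area under the velocity-time graph (areas below the axis count negative).
0–4 s: 11 × 4 = 44 m
4–5 s: 2 × 1 = 2 m
5–8 s: -5 × 3 = -15 m
8–11 s: -4 × 3 = -12 m
Net displacement = 19 m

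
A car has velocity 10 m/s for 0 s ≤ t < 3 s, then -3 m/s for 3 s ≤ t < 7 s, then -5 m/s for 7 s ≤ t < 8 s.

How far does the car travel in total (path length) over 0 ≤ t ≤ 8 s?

47 m

Distance (not displacement) is the total path length: add the absolute areas under v-t.
0–3 s: |10| × 3 = 30 m
3–7 s: |-3| × 4 = 12 m
7–8 s: |-5| × 1 = 5 m
Total distance = 47 m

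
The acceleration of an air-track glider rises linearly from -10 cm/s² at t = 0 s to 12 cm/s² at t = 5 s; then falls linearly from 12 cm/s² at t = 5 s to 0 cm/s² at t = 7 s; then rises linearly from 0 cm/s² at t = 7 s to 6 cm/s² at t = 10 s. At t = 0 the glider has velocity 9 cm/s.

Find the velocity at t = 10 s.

35 cm/s

Δv equals the area under the a-t graph; then v = v₀ + Δv.
0–5 s: ½(-10 + 12)(5) = 5 cm/s
5–7 s: ½(12 + 0)(2) = 12 cm/s
7–10 s: ½(0 + 6)(3) = 9 cm/s
Δv = 26 cm/s, so v(10) = 9 + (26) = 35 cm/s.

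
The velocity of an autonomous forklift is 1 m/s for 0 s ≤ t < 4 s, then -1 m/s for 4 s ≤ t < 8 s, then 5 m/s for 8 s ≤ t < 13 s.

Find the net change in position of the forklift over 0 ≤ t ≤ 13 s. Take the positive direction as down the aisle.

Net displacement equals the area under the velocity-time graph (areas below the axis count negative).
0–4 s: 1 × 4 = 4 m
4–8 s: -1 × 4 = -4 m
8–13 s: 5 × 5 = 25 m
Net displacement = 25 m

25 m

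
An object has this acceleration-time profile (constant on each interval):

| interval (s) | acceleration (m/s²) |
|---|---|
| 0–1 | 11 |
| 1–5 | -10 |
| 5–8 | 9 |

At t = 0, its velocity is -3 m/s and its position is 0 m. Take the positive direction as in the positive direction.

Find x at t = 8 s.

-101 m

On each constant-a segment, Δv = aΔt and Δx = v₀Δt + ½aΔt²; chain segment to segment.
0–1 s: v starts -3 m/s; Δx = -3·1 + ½·11·1² = 2.5 m; v ends 8 m/s.
1–5 s: v starts 8 m/s; Δx = 8·4 + ½·-10·4² = -48 m; v ends -32 m/s.
5–8 s: v starts -32 m/s; Δx = -32·3 + ½·9·3² = -55.5 m; v ends -5 m/s.
x(8) = 0 + Σ Δx = -101 m.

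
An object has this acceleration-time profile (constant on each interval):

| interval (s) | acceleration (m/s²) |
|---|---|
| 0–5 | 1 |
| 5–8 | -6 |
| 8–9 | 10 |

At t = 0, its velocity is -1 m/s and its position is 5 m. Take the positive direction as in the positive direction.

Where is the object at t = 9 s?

-11.5 m

On each constant-a segment, Δv = aΔt and Δx = v₀Δt + ½aΔt²; chain segment to segment.
0–5 s: v starts -1 m/s; Δx = -1·5 + ½·1·5² = 7.5 m; v ends 4 m/s.
5–8 s: v starts 4 m/s; Δx = 4·3 + ½·-6·3² = -15 m; v ends -14 m/s.
8–9 s: v starts -14 m/s; Δx = -14·1 + ½·10·1² = -9 m; v ends -4 m/s.
x(9) = 5 + Σ Δx = -11.5 m.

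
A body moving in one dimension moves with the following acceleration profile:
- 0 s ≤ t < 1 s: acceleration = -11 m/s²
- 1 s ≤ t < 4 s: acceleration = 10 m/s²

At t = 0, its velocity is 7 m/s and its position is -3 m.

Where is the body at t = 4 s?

On each constant-a segment, Δv = aΔt and Δx = v₀Δt + ½aΔt²; chain segment to segment.
0–1 s: v starts 7 m/s; Δx = 7·1 + ½·-11·1² = 1.5 m; v ends -4 m/s.
1–4 s: v starts -4 m/s; Δx = -4·3 + ½·10·3² = 33 m; v ends 26 m/s.
x(4) = -3 + Σ Δx = 31.5 m.

31.5 m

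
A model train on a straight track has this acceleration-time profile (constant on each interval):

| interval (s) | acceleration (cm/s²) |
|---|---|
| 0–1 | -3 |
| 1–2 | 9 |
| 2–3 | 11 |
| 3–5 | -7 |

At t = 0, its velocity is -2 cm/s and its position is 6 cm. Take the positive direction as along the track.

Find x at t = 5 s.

27.5 cm

On each constant-a segment, Δv = aΔt and Δx = v₀Δt + ½aΔt²; chain segment to segment.
0–1 s: v starts -2 cm/s; Δx = -2·1 + ½·-3·1² = -3.5 cm; v ends -5 cm/s.
1–2 s: v starts -5 cm/s; Δx = -5·1 + ½·9·1² = -0.5 cm; v ends 4 cm/s.
2–3 s: v starts 4 cm/s; Δx = 4·1 + ½·11·1² = 9.5 cm; v ends 15 cm/s.
3–5 s: v starts 15 cm/s; Δx = 15·2 + ½·-7·2² = 16 cm; v ends 1 cm/s.
x(5) = 6 + Σ Δx = 27.5 cm.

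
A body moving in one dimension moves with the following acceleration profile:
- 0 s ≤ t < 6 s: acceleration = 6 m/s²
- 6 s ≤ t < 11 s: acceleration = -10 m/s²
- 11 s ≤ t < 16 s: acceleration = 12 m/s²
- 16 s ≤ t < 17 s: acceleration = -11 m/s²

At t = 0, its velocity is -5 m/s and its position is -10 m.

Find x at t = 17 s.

188.5 m

On each constant-a segment, Δv = aΔt and Δx = v₀Δt + ½aΔt²; chain segment to segment.
0–6 s: v starts -5 m/s; Δx = -5·6 + ½·6·6² = 78 m; v ends 31 m/s.
6–11 s: v starts 31 m/s; Δx = 31·5 + ½·-10·5² = 30 m; v ends -19 m/s.
11–16 s: v starts -19 m/s; Δx = -19·5 + ½·12·5² = 55 m; v ends 41 m/s.
16–17 s: v starts 41 m/s; Δx = 41·1 + ½·-11·1² = 35.5 m; v ends 30 m/s.
x(17) = -10 + Σ Δx = 188.5 m.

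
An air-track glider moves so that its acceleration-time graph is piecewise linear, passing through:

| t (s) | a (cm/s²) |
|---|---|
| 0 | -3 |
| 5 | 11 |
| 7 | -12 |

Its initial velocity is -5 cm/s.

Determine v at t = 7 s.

Δv equals the area under the a-t graph; then v = v₀ + Δv.
0–5 s: ½(-3 + 11)(5) = 20 cm/s
5–7 s: ½(11 + -12)(2) = -1 cm/s
Δv = 19 cm/s, so v(7) = -5 + (19) = 14 cm/s.

14 cm/s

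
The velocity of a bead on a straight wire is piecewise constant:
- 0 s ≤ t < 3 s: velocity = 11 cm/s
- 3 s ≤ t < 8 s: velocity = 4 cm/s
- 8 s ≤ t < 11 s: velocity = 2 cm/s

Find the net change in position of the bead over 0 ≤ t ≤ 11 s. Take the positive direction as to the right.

59 cm

Displacement is the signed area under the v-t curve.
0–3 s: 11 × 3 = 33 cm
3–8 s: 4 × 5 = 20 cm
8–11 s: 2 × 3 = 6 cm
Net displacement = 59 cm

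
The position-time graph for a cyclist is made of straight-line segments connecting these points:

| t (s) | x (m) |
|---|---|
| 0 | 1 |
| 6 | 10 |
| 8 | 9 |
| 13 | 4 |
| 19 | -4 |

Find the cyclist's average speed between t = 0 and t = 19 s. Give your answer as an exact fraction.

23/19 m/s

Average speed = (total path length)/(elapsed time); on a piecewise-linear x-t graph the path length is Σ|Δx|.
0–6 s: |Δx| = |10 − 1| = 9 m
6–8 s: |Δx| = |9 − 10| = 1 m
8–13 s: |Δx| = |4 − 9| = 5 m
13–19 s: |Δx| = |-4 − 4| = 8 m
Total path = 23 m; average speed = 23/19 = 23/19 m/s.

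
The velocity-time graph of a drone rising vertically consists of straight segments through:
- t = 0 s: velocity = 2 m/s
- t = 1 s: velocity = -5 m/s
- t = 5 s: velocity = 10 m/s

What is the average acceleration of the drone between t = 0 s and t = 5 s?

Average acceleration = Δv/Δt = (10 − 2)/(5 − 0) = 1.6 m/s².

1.6 m/s²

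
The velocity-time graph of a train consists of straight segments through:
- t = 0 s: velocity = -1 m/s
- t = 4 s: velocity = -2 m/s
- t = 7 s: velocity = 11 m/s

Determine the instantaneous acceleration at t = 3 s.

-0.25 m/s²

Acceleration is the slope of the v-t graph on 0–4 s: (-2 − -1)/(4 − 0) = -0.25 m/s².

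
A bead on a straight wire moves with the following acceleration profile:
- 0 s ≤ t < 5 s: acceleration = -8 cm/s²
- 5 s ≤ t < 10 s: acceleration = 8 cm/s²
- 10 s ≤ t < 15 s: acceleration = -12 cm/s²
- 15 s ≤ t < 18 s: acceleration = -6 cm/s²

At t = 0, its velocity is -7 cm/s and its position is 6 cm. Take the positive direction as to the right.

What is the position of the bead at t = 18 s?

On each constant-a segment, Δv = aΔt and Δx = v₀Δt + ½aΔt²; chain segment to segment.
0–5 s: v starts -7 cm/s; Δx = -7·5 + ½·-8·5² = -135 cm; v ends -47 cm/s.
5–10 s: v starts -47 cm/s; Δx = -47·5 + ½·8·5² = -135 cm; v ends -7 cm/s.
10–15 s: v starts -7 cm/s; Δx = -7·5 + ½·-12·5² = -185 cm; v ends -67 cm/s.
15–18 s: v starts -67 cm/s; Δx = -67·3 + ½·-6·3² = -228 cm; v ends -85 cm/s.
x(18) = 6 + Σ Δx = -677 cm.

-677 cm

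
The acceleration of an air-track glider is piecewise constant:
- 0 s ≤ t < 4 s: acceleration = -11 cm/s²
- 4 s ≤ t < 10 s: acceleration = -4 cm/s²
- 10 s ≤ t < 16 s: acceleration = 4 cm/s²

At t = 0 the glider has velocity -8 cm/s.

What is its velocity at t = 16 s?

-52 cm/s

Δv equals the area under the a-t graph; then v = v₀ + Δv.
0–4 s: -11 × 4 = -44 cm/s
4–10 s: -4 × 6 = -24 cm/s
10–16 s: 4 × 6 = 24 cm/s
Δv = -44 cm/s, so v(16) = -8 + (-44) = -52 cm/s.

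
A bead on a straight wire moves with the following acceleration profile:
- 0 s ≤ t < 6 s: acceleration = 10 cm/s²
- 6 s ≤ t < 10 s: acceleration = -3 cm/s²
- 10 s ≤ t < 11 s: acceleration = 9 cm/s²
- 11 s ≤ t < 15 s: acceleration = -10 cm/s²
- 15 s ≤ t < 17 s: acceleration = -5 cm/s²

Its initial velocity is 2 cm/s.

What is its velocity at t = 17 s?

9 cm/s

Δv equals the area under the a-t graph; then v = v₀ + Δv.
0–6 s: 10 × 6 = 60 cm/s
6–10 s: -3 × 4 = -12 cm/s
10–11 s: 9 × 1 = 9 cm/s
11–15 s: -10 × 4 = -40 cm/s
15–17 s: -5 × 2 = -10 cm/s
Δv = 7 cm/s, so v(17) = 2 + (7) = 9 cm/s.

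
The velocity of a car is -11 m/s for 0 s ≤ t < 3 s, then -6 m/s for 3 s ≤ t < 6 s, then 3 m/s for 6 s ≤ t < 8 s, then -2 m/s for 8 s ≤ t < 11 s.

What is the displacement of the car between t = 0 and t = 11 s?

-51 m

Net displacement equals the area under the velocity-time graph (areas below the axis count negative).
0–3 s: -11 × 3 = -33 m
3–6 s: -6 × 3 = -18 m
6–8 s: 3 × 2 = 6 m
8–11 s: -2 × 3 = -6 m
Net displacement = -51 m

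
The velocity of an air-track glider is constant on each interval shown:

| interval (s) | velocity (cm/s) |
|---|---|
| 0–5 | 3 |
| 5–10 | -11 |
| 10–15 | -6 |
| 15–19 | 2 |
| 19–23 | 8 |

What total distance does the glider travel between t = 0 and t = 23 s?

140 cm

Distance (not displacement) is the total path length: add the absolute areas under v-t.
0–5 s: |3| × 5 = 15 cm
5–10 s: |-11| × 5 = 55 cm
10–15 s: |-6| × 5 = 30 cm
15–19 s: |2| × 4 = 8 cm
19–23 s: |8| × 4 = 32 cm
Total distance = 140 cm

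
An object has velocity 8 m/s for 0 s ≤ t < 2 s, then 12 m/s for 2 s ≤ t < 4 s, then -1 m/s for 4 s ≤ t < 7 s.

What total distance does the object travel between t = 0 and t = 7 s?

Total distance travelled is ∫|v| dt — sum the magnitudes of each area piece.
0–2 s: |8| × 2 = 16 m
2–4 s: |12| × 2 = 24 m
4–7 s: |-1| × 3 = 3 m
Total distance = 43 m

43 m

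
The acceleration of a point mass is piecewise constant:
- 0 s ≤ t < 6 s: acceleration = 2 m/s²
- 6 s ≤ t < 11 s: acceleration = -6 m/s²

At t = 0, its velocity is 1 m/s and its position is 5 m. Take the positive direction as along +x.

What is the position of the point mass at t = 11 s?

37 m

On each constant-a segment, Δv = aΔt and Δx = v₀Δt + ½aΔt²; chain segment to segment.
0–6 s: v starts 1 m/s; Δx = 1·6 + ½·2·6² = 42 m; v ends 13 m/s.
6–11 s: v starts 13 m/s; Δx = 13·5 + ½·-6·5² = -10 m; v ends -17 m/s.
x(11) = 5 + Σ Δx = 37 m.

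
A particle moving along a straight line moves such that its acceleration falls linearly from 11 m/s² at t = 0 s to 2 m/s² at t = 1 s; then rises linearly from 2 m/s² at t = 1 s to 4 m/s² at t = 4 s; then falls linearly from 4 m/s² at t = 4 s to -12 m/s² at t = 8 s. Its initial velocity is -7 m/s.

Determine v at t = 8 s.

-7.5 m/s

Δv equals the area under the a-t graph; then v = v₀ + Δv.
0–1 s: ½(11 + 2)(1) = 6.5 m/s
1–4 s: ½(2 + 4)(3) = 9 m/s
4–8 s: ½(4 + -12)(4) = -16 m/s
Δv = -0.5 m/s, so v(8) = -7 + (-0.5) = -7.5 m/s.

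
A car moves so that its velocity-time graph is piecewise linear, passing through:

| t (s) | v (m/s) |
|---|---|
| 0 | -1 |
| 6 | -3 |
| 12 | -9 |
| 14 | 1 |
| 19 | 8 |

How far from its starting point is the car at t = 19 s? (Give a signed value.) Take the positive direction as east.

-33.5 m

Displacement is the signed area under the v-t curve.
0–6 s: ½(-1 + -3)(6) = -12 m
6–12 s: ½(-3 + -9)(6) = -36 m
12–14 s: ½(-9 + 1)(2) = -8 m
14–19 s: ½(1 + 8)(5) = 22.5 m
Net displacement = -33.5 m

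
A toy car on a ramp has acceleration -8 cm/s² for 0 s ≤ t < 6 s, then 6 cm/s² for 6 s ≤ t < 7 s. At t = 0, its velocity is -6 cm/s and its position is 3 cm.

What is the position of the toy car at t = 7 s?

-228 cm

On each constant-a segment, Δv = aΔt and Δx = v₀Δt + ½aΔt²; chain segment to segment.
0–6 s: v starts -6 cm/s; Δx = -6·6 + ½·-8·6² = -180 cm; v ends -54 cm/s.
6–7 s: v starts -54 cm/s; Δx = -54·1 + ½·6·1² = -51 cm; v ends -48 cm/s.
x(7) = 3 + Σ Δx = -228 cm.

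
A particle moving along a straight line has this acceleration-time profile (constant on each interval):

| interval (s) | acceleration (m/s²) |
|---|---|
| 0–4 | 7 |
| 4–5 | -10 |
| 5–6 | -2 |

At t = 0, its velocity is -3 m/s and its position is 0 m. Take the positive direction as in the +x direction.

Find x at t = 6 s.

78 m

On each constant-a segment, Δv = aΔt and Δx = v₀Δt + ½aΔt²; chain segment to segment.
0–4 s: v starts -3 m/s; Δx = -3·4 + ½·7·4² = 44 m; v ends 25 m/s.
4–5 s: v starts 25 m/s; Δx = 25·1 + ½·-10·1² = 20 m; v ends 15 m/s.
5–6 s: v starts 15 m/s; Δx = 15·1 + ½·-2·1² = 14 m; v ends 13 m/s.
x(6) = 0 + Σ Δx = 78 m.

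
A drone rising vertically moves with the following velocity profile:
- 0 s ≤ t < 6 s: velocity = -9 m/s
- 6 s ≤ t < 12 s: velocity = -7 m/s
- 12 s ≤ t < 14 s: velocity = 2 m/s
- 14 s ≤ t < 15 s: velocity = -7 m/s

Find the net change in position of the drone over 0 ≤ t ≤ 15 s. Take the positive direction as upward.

-99 m

Displacement is the signed area under the v-t curve.
0–6 s: -9 × 6 = -54 m
6–12 s: -7 × 6 = -42 m
12–14 s: 2 × 2 = 4 m
14–15 s: -7 × 1 = -7 m
Net displacement = -99 m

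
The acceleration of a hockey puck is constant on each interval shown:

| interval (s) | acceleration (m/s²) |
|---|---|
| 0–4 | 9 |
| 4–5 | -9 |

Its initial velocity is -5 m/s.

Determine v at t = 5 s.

22 m/s

Δv equals the area under the a-t graph; then v = v₀ + Δv.
0–4 s: 9 × 4 = 36 m/s
4–5 s: -9 × 1 = -9 m/s
Δv = 27 m/s, so v(5) = -5 + (27) = 22 m/s.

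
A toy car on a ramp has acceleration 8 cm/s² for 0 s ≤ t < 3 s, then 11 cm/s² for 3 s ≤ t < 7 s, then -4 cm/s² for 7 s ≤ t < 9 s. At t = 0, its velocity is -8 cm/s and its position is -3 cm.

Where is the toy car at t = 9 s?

273 cm

On each constant-a segment, Δv = aΔt and Δx = v₀Δt + ½aΔt²; chain segment to segment.
0–3 s: v starts -8 cm/s; Δx = -8·3 + ½·8·3² = 12 cm; v ends 16 cm/s.
3–7 s: v starts 16 cm/s; Δx = 16·4 + ½·11·4² = 152 cm; v ends 60 cm/s.
7–9 s: v starts 60 cm/s; Δx = 60·2 + ½·-4·2² = 112 cm; v ends 52 cm/s.
x(9) = -3 + Σ Δx = 273 cm.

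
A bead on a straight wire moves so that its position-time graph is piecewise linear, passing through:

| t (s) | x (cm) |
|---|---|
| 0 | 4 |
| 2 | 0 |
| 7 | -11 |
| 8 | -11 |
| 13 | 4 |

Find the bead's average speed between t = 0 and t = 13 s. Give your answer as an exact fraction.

Average speed = (total path length)/(elapsed time); on a piecewise-linear x-t graph the path length is Σ|Δx|.
0–2 s: |Δx| = |0 − 4| = 4 cm
2–7 s: |Δx| = |-11 − 0| = 11 cm
7–8 s: |Δx| = |-11 − -11| = 0 cm
8–13 s: |Δx| = |4 − -11| = 15 cm
Total path = 30 cm; average speed = 30/13 = 30/13 cm/s.

30/13 cm/s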